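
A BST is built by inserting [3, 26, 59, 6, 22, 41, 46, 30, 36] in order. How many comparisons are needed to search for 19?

Search path for 19: 3 -> 26 -> 6 -> 22
Found: False
Comparisons: 4


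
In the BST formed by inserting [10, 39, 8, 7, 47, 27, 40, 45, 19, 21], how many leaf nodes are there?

Tree built from: [10, 39, 8, 7, 47, 27, 40, 45, 19, 21]
Tree (level-order array): [10, 8, 39, 7, None, 27, 47, None, None, 19, None, 40, None, None, 21, None, 45]
Rule: A leaf has 0 children.
Per-node child counts:
  node 10: 2 child(ren)
  node 8: 1 child(ren)
  node 7: 0 child(ren)
  node 39: 2 child(ren)
  node 27: 1 child(ren)
  node 19: 1 child(ren)
  node 21: 0 child(ren)
  node 47: 1 child(ren)
  node 40: 1 child(ren)
  node 45: 0 child(ren)
Matching nodes: [7, 21, 45]
Count of leaf nodes: 3


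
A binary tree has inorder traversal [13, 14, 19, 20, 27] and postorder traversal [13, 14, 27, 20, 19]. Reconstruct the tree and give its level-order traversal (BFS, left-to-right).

Inorder:   [13, 14, 19, 20, 27]
Postorder: [13, 14, 27, 20, 19]
Algorithm: postorder visits root last, so walk postorder right-to-left;
each value is the root of the current inorder slice — split it at that
value, recurse on the right subtree first, then the left.
Recursive splits:
  root=19; inorder splits into left=[13, 14], right=[20, 27]
  root=20; inorder splits into left=[], right=[27]
  root=27; inorder splits into left=[], right=[]
  root=14; inorder splits into left=[13], right=[]
  root=13; inorder splits into left=[], right=[]
Reconstructed level-order: [19, 14, 20, 13, 27]


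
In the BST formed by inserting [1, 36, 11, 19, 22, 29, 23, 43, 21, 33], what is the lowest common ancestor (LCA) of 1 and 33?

Tree insertion order: [1, 36, 11, 19, 22, 29, 23, 43, 21, 33]
Tree (level-order array): [1, None, 36, 11, 43, None, 19, None, None, None, 22, 21, 29, None, None, 23, 33]
In a BST, the LCA of p=1, q=33 is the first node v on the
root-to-leaf path with p <= v <= q (go left if both < v, right if both > v).
Walk from root:
  at 1: 1 <= 1 <= 33, this is the LCA
LCA = 1


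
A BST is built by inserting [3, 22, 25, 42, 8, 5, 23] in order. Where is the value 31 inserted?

Starting tree (level order): [3, None, 22, 8, 25, 5, None, 23, 42]
Insertion path: 3 -> 22 -> 25 -> 42
Result: insert 31 as left child of 42
Final tree (level order): [3, None, 22, 8, 25, 5, None, 23, 42, None, None, None, None, 31]


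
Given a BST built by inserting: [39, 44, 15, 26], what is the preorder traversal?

Tree insertion order: [39, 44, 15, 26]
Tree (level-order array): [39, 15, 44, None, 26]
Preorder traversal: [39, 15, 26, 44]


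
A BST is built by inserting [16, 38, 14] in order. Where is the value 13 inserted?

Starting tree (level order): [16, 14, 38]
Insertion path: 16 -> 14
Result: insert 13 as left child of 14
Final tree (level order): [16, 14, 38, 13]


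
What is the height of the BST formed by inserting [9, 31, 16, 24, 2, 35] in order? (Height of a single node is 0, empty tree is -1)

Insertion order: [9, 31, 16, 24, 2, 35]
Tree (level-order array): [9, 2, 31, None, None, 16, 35, None, 24]
Compute height bottom-up (empty subtree = -1):
  height(2) = 1 + max(-1, -1) = 0
  height(24) = 1 + max(-1, -1) = 0
  height(16) = 1 + max(-1, 0) = 1
  height(35) = 1 + max(-1, -1) = 0
  height(31) = 1 + max(1, 0) = 2
  height(9) = 1 + max(0, 2) = 3
Height = 3


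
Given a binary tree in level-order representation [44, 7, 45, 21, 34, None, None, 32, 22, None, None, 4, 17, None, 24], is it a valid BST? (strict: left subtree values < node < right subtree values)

Level-order array: [44, 7, 45, 21, 34, None, None, 32, 22, None, None, 4, 17, None, 24]
Validate using subtree bounds (lo, hi): at each node, require lo < value < hi,
then recurse left with hi=value and right with lo=value.
Preorder trace (stopping at first violation):
  at node 44 with bounds (-inf, +inf): OK
  at node 7 with bounds (-inf, 44): OK
  at node 21 with bounds (-inf, 7): VIOLATION
Node 21 violates its bound: not (-inf < 21 < 7).
Result: Not a valid BST


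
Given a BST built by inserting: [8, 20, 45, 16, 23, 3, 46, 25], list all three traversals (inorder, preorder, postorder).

Tree insertion order: [8, 20, 45, 16, 23, 3, 46, 25]
Tree (level-order array): [8, 3, 20, None, None, 16, 45, None, None, 23, 46, None, 25]
Inorder (L, root, R): [3, 8, 16, 20, 23, 25, 45, 46]
Preorder (root, L, R): [8, 3, 20, 16, 45, 23, 25, 46]
Postorder (L, R, root): [3, 16, 25, 23, 46, 45, 20, 8]


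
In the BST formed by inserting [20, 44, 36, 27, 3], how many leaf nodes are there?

Tree built from: [20, 44, 36, 27, 3]
Tree (level-order array): [20, 3, 44, None, None, 36, None, 27]
Rule: A leaf has 0 children.
Per-node child counts:
  node 20: 2 child(ren)
  node 3: 0 child(ren)
  node 44: 1 child(ren)
  node 36: 1 child(ren)
  node 27: 0 child(ren)
Matching nodes: [3, 27]
Count of leaf nodes: 2


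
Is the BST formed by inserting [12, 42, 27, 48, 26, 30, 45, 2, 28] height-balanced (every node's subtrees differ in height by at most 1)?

Tree (level-order array): [12, 2, 42, None, None, 27, 48, 26, 30, 45, None, None, None, 28]
Definition: a tree is height-balanced if, at every node, |h(left) - h(right)| <= 1 (empty subtree has height -1).
Bottom-up per-node check:
  node 2: h_left=-1, h_right=-1, diff=0 [OK], height=0
  node 26: h_left=-1, h_right=-1, diff=0 [OK], height=0
  node 28: h_left=-1, h_right=-1, diff=0 [OK], height=0
  node 30: h_left=0, h_right=-1, diff=1 [OK], height=1
  node 27: h_left=0, h_right=1, diff=1 [OK], height=2
  node 45: h_left=-1, h_right=-1, diff=0 [OK], height=0
  node 48: h_left=0, h_right=-1, diff=1 [OK], height=1
  node 42: h_left=2, h_right=1, diff=1 [OK], height=3
  node 12: h_left=0, h_right=3, diff=3 [FAIL (|0-3|=3 > 1)], height=4
Node 12 violates the condition: |0 - 3| = 3 > 1.
Result: Not balanced


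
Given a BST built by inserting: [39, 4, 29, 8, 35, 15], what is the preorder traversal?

Tree insertion order: [39, 4, 29, 8, 35, 15]
Tree (level-order array): [39, 4, None, None, 29, 8, 35, None, 15]
Preorder traversal: [39, 4, 29, 8, 15, 35]


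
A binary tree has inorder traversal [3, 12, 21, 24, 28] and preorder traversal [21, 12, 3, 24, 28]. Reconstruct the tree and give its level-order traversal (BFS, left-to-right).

Inorder:  [3, 12, 21, 24, 28]
Preorder: [21, 12, 3, 24, 28]
Algorithm: preorder visits root first, so consume preorder in order;
for each root, split the current inorder slice at that value into
left-subtree inorder and right-subtree inorder, then recurse.
Recursive splits:
  root=21; inorder splits into left=[3, 12], right=[24, 28]
  root=12; inorder splits into left=[3], right=[]
  root=3; inorder splits into left=[], right=[]
  root=24; inorder splits into left=[], right=[28]
  root=28; inorder splits into left=[], right=[]
Reconstructed level-order: [21, 12, 24, 3, 28]


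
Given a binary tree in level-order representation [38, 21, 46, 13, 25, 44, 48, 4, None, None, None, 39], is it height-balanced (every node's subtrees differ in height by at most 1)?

Tree (level-order array): [38, 21, 46, 13, 25, 44, 48, 4, None, None, None, 39]
Definition: a tree is height-balanced if, at every node, |h(left) - h(right)| <= 1 (empty subtree has height -1).
Bottom-up per-node check:
  node 4: h_left=-1, h_right=-1, diff=0 [OK], height=0
  node 13: h_left=0, h_right=-1, diff=1 [OK], height=1
  node 25: h_left=-1, h_right=-1, diff=0 [OK], height=0
  node 21: h_left=1, h_right=0, diff=1 [OK], height=2
  node 39: h_left=-1, h_right=-1, diff=0 [OK], height=0
  node 44: h_left=0, h_right=-1, diff=1 [OK], height=1
  node 48: h_left=-1, h_right=-1, diff=0 [OK], height=0
  node 46: h_left=1, h_right=0, diff=1 [OK], height=2
  node 38: h_left=2, h_right=2, diff=0 [OK], height=3
All nodes satisfy the balance condition.
Result: Balanced


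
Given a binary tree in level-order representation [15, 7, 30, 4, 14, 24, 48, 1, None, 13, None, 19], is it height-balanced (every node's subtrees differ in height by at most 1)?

Tree (level-order array): [15, 7, 30, 4, 14, 24, 48, 1, None, 13, None, 19]
Definition: a tree is height-balanced if, at every node, |h(left) - h(right)| <= 1 (empty subtree has height -1).
Bottom-up per-node check:
  node 1: h_left=-1, h_right=-1, diff=0 [OK], height=0
  node 4: h_left=0, h_right=-1, diff=1 [OK], height=1
  node 13: h_left=-1, h_right=-1, diff=0 [OK], height=0
  node 14: h_left=0, h_right=-1, diff=1 [OK], height=1
  node 7: h_left=1, h_right=1, diff=0 [OK], height=2
  node 19: h_left=-1, h_right=-1, diff=0 [OK], height=0
  node 24: h_left=0, h_right=-1, diff=1 [OK], height=1
  node 48: h_left=-1, h_right=-1, diff=0 [OK], height=0
  node 30: h_left=1, h_right=0, diff=1 [OK], height=2
  node 15: h_left=2, h_right=2, diff=0 [OK], height=3
All nodes satisfy the balance condition.
Result: Balanced


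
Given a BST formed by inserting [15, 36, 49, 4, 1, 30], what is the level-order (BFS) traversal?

Tree insertion order: [15, 36, 49, 4, 1, 30]
Tree (level-order array): [15, 4, 36, 1, None, 30, 49]
BFS from the root, enqueuing left then right child of each popped node:
  queue [15] -> pop 15, enqueue [4, 36], visited so far: [15]
  queue [4, 36] -> pop 4, enqueue [1], visited so far: [15, 4]
  queue [36, 1] -> pop 36, enqueue [30, 49], visited so far: [15, 4, 36]
  queue [1, 30, 49] -> pop 1, enqueue [none], visited so far: [15, 4, 36, 1]
  queue [30, 49] -> pop 30, enqueue [none], visited so far: [15, 4, 36, 1, 30]
  queue [49] -> pop 49, enqueue [none], visited so far: [15, 4, 36, 1, 30, 49]
Result: [15, 4, 36, 1, 30, 49]


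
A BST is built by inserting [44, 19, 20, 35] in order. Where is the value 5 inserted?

Starting tree (level order): [44, 19, None, None, 20, None, 35]
Insertion path: 44 -> 19
Result: insert 5 as left child of 19
Final tree (level order): [44, 19, None, 5, 20, None, None, None, 35]


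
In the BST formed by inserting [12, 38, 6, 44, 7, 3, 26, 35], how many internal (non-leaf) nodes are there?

Tree built from: [12, 38, 6, 44, 7, 3, 26, 35]
Tree (level-order array): [12, 6, 38, 3, 7, 26, 44, None, None, None, None, None, 35]
Rule: An internal node has at least one child.
Per-node child counts:
  node 12: 2 child(ren)
  node 6: 2 child(ren)
  node 3: 0 child(ren)
  node 7: 0 child(ren)
  node 38: 2 child(ren)
  node 26: 1 child(ren)
  node 35: 0 child(ren)
  node 44: 0 child(ren)
Matching nodes: [12, 6, 38, 26]
Count of internal (non-leaf) nodes: 4


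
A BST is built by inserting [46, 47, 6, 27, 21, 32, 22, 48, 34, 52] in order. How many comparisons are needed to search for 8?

Search path for 8: 46 -> 6 -> 27 -> 21
Found: False
Comparisons: 4


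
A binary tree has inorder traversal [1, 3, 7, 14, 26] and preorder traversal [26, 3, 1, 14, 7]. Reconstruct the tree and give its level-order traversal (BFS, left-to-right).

Inorder:  [1, 3, 7, 14, 26]
Preorder: [26, 3, 1, 14, 7]
Algorithm: preorder visits root first, so consume preorder in order;
for each root, split the current inorder slice at that value into
left-subtree inorder and right-subtree inorder, then recurse.
Recursive splits:
  root=26; inorder splits into left=[1, 3, 7, 14], right=[]
  root=3; inorder splits into left=[1], right=[7, 14]
  root=1; inorder splits into left=[], right=[]
  root=14; inorder splits into left=[7], right=[]
  root=7; inorder splits into left=[], right=[]
Reconstructed level-order: [26, 3, 1, 14, 7]


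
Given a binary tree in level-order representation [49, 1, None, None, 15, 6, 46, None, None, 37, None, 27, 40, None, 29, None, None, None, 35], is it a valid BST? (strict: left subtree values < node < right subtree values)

Level-order array: [49, 1, None, None, 15, 6, 46, None, None, 37, None, 27, 40, None, 29, None, None, None, 35]
Validate using subtree bounds (lo, hi): at each node, require lo < value < hi,
then recurse left with hi=value and right with lo=value.
Preorder trace (stopping at first violation):
  at node 49 with bounds (-inf, +inf): OK
  at node 1 with bounds (-inf, 49): OK
  at node 15 with bounds (1, 49): OK
  at node 6 with bounds (1, 15): OK
  at node 46 with bounds (15, 49): OK
  at node 37 with bounds (15, 46): OK
  at node 27 with bounds (15, 37): OK
  at node 29 with bounds (27, 37): OK
  at node 35 with bounds (29, 37): OK
  at node 40 with bounds (37, 46): OK
No violation found at any node.
Result: Valid BST


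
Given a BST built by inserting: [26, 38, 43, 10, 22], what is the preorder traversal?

Tree insertion order: [26, 38, 43, 10, 22]
Tree (level-order array): [26, 10, 38, None, 22, None, 43]
Preorder traversal: [26, 10, 22, 38, 43]


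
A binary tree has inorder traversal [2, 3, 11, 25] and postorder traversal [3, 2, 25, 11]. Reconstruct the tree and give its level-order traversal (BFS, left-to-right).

Inorder:   [2, 3, 11, 25]
Postorder: [3, 2, 25, 11]
Algorithm: postorder visits root last, so walk postorder right-to-left;
each value is the root of the current inorder slice — split it at that
value, recurse on the right subtree first, then the left.
Recursive splits:
  root=11; inorder splits into left=[2, 3], right=[25]
  root=25; inorder splits into left=[], right=[]
  root=2; inorder splits into left=[], right=[3]
  root=3; inorder splits into left=[], right=[]
Reconstructed level-order: [11, 2, 25, 3]


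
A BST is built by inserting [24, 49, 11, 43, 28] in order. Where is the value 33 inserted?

Starting tree (level order): [24, 11, 49, None, None, 43, None, 28]
Insertion path: 24 -> 49 -> 43 -> 28
Result: insert 33 as right child of 28
Final tree (level order): [24, 11, 49, None, None, 43, None, 28, None, None, 33]


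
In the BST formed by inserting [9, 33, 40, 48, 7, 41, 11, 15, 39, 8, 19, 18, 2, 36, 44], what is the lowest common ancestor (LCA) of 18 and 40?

Tree insertion order: [9, 33, 40, 48, 7, 41, 11, 15, 39, 8, 19, 18, 2, 36, 44]
Tree (level-order array): [9, 7, 33, 2, 8, 11, 40, None, None, None, None, None, 15, 39, 48, None, 19, 36, None, 41, None, 18, None, None, None, None, 44]
In a BST, the LCA of p=18, q=40 is the first node v on the
root-to-leaf path with p <= v <= q (go left if both < v, right if both > v).
Walk from root:
  at 9: both 18 and 40 > 9, go right
  at 33: 18 <= 33 <= 40, this is the LCA
LCA = 33


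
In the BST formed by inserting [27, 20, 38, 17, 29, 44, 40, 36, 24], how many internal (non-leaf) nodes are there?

Tree built from: [27, 20, 38, 17, 29, 44, 40, 36, 24]
Tree (level-order array): [27, 20, 38, 17, 24, 29, 44, None, None, None, None, None, 36, 40]
Rule: An internal node has at least one child.
Per-node child counts:
  node 27: 2 child(ren)
  node 20: 2 child(ren)
  node 17: 0 child(ren)
  node 24: 0 child(ren)
  node 38: 2 child(ren)
  node 29: 1 child(ren)
  node 36: 0 child(ren)
  node 44: 1 child(ren)
  node 40: 0 child(ren)
Matching nodes: [27, 20, 38, 29, 44]
Count of internal (non-leaf) nodes: 5


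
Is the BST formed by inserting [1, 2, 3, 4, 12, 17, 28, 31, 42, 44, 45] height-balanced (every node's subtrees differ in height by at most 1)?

Tree (level-order array): [1, None, 2, None, 3, None, 4, None, 12, None, 17, None, 28, None, 31, None, 42, None, 44, None, 45]
Definition: a tree is height-balanced if, at every node, |h(left) - h(right)| <= 1 (empty subtree has height -1).
Bottom-up per-node check:
  node 45: h_left=-1, h_right=-1, diff=0 [OK], height=0
  node 44: h_left=-1, h_right=0, diff=1 [OK], height=1
  node 42: h_left=-1, h_right=1, diff=2 [FAIL (|-1-1|=2 > 1)], height=2
  node 31: h_left=-1, h_right=2, diff=3 [FAIL (|-1-2|=3 > 1)], height=3
  node 28: h_left=-1, h_right=3, diff=4 [FAIL (|-1-3|=4 > 1)], height=4
  node 17: h_left=-1, h_right=4, diff=5 [FAIL (|-1-4|=5 > 1)], height=5
  node 12: h_left=-1, h_right=5, diff=6 [FAIL (|-1-5|=6 > 1)], height=6
  node 4: h_left=-1, h_right=6, diff=7 [FAIL (|-1-6|=7 > 1)], height=7
  node 3: h_left=-1, h_right=7, diff=8 [FAIL (|-1-7|=8 > 1)], height=8
  node 2: h_left=-1, h_right=8, diff=9 [FAIL (|-1-8|=9 > 1)], height=9
  node 1: h_left=-1, h_right=9, diff=10 [FAIL (|-1-9|=10 > 1)], height=10
Node 42 violates the condition: |-1 - 1| = 2 > 1.
Result: Not balanced


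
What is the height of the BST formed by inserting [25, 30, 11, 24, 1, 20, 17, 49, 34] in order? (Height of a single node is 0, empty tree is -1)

Insertion order: [25, 30, 11, 24, 1, 20, 17, 49, 34]
Tree (level-order array): [25, 11, 30, 1, 24, None, 49, None, None, 20, None, 34, None, 17]
Compute height bottom-up (empty subtree = -1):
  height(1) = 1 + max(-1, -1) = 0
  height(17) = 1 + max(-1, -1) = 0
  height(20) = 1 + max(0, -1) = 1
  height(24) = 1 + max(1, -1) = 2
  height(11) = 1 + max(0, 2) = 3
  height(34) = 1 + max(-1, -1) = 0
  height(49) = 1 + max(0, -1) = 1
  height(30) = 1 + max(-1, 1) = 2
  height(25) = 1 + max(3, 2) = 4
Height = 4


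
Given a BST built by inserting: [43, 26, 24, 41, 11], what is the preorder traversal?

Tree insertion order: [43, 26, 24, 41, 11]
Tree (level-order array): [43, 26, None, 24, 41, 11]
Preorder traversal: [43, 26, 24, 11, 41]


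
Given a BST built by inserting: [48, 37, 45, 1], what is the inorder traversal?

Tree insertion order: [48, 37, 45, 1]
Tree (level-order array): [48, 37, None, 1, 45]
Inorder traversal: [1, 37, 45, 48]


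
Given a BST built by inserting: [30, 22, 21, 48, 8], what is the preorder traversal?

Tree insertion order: [30, 22, 21, 48, 8]
Tree (level-order array): [30, 22, 48, 21, None, None, None, 8]
Preorder traversal: [30, 22, 21, 8, 48]


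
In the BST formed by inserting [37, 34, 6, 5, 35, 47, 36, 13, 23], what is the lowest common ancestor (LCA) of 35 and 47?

Tree insertion order: [37, 34, 6, 5, 35, 47, 36, 13, 23]
Tree (level-order array): [37, 34, 47, 6, 35, None, None, 5, 13, None, 36, None, None, None, 23]
In a BST, the LCA of p=35, q=47 is the first node v on the
root-to-leaf path with p <= v <= q (go left if both < v, right if both > v).
Walk from root:
  at 37: 35 <= 37 <= 47, this is the LCA
LCA = 37


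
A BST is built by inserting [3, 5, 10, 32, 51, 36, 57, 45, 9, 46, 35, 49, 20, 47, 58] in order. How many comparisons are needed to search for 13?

Search path for 13: 3 -> 5 -> 10 -> 32 -> 20
Found: False
Comparisons: 5


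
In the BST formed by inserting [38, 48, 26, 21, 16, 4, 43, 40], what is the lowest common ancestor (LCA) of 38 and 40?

Tree insertion order: [38, 48, 26, 21, 16, 4, 43, 40]
Tree (level-order array): [38, 26, 48, 21, None, 43, None, 16, None, 40, None, 4]
In a BST, the LCA of p=38, q=40 is the first node v on the
root-to-leaf path with p <= v <= q (go left if both < v, right if both > v).
Walk from root:
  at 38: 38 <= 38 <= 40, this is the LCA
LCA = 38


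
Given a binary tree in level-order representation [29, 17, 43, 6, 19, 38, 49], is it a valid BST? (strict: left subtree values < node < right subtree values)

Level-order array: [29, 17, 43, 6, 19, 38, 49]
Validate using subtree bounds (lo, hi): at each node, require lo < value < hi,
then recurse left with hi=value and right with lo=value.
Preorder trace (stopping at first violation):
  at node 29 with bounds (-inf, +inf): OK
  at node 17 with bounds (-inf, 29): OK
  at node 6 with bounds (-inf, 17): OK
  at node 19 with bounds (17, 29): OK
  at node 43 with bounds (29, +inf): OK
  at node 38 with bounds (29, 43): OK
  at node 49 with bounds (43, +inf): OK
No violation found at any node.
Result: Valid BST


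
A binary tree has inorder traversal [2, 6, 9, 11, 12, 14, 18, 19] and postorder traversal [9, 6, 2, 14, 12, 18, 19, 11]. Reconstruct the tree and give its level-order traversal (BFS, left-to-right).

Inorder:   [2, 6, 9, 11, 12, 14, 18, 19]
Postorder: [9, 6, 2, 14, 12, 18, 19, 11]
Algorithm: postorder visits root last, so walk postorder right-to-left;
each value is the root of the current inorder slice — split it at that
value, recurse on the right subtree first, then the left.
Recursive splits:
  root=11; inorder splits into left=[2, 6, 9], right=[12, 14, 18, 19]
  root=19; inorder splits into left=[12, 14, 18], right=[]
  root=18; inorder splits into left=[12, 14], right=[]
  root=12; inorder splits into left=[], right=[14]
  root=14; inorder splits into left=[], right=[]
  root=2; inorder splits into left=[], right=[6, 9]
  root=6; inorder splits into left=[], right=[9]
  root=9; inorder splits into left=[], right=[]
Reconstructed level-order: [11, 2, 19, 6, 18, 9, 12, 14]


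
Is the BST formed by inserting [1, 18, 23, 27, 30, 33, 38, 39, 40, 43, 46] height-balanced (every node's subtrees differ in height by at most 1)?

Tree (level-order array): [1, None, 18, None, 23, None, 27, None, 30, None, 33, None, 38, None, 39, None, 40, None, 43, None, 46]
Definition: a tree is height-balanced if, at every node, |h(left) - h(right)| <= 1 (empty subtree has height -1).
Bottom-up per-node check:
  node 46: h_left=-1, h_right=-1, diff=0 [OK], height=0
  node 43: h_left=-1, h_right=0, diff=1 [OK], height=1
  node 40: h_left=-1, h_right=1, diff=2 [FAIL (|-1-1|=2 > 1)], height=2
  node 39: h_left=-1, h_right=2, diff=3 [FAIL (|-1-2|=3 > 1)], height=3
  node 38: h_left=-1, h_right=3, diff=4 [FAIL (|-1-3|=4 > 1)], height=4
  node 33: h_left=-1, h_right=4, diff=5 [FAIL (|-1-4|=5 > 1)], height=5
  node 30: h_left=-1, h_right=5, diff=6 [FAIL (|-1-5|=6 > 1)], height=6
  node 27: h_left=-1, h_right=6, diff=7 [FAIL (|-1-6|=7 > 1)], height=7
  node 23: h_left=-1, h_right=7, diff=8 [FAIL (|-1-7|=8 > 1)], height=8
  node 18: h_left=-1, h_right=8, diff=9 [FAIL (|-1-8|=9 > 1)], height=9
  node 1: h_left=-1, h_right=9, diff=10 [FAIL (|-1-9|=10 > 1)], height=10
Node 40 violates the condition: |-1 - 1| = 2 > 1.
Result: Not balanced


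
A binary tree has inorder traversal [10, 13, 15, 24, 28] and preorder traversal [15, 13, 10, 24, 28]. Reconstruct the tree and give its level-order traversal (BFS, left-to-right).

Inorder:  [10, 13, 15, 24, 28]
Preorder: [15, 13, 10, 24, 28]
Algorithm: preorder visits root first, so consume preorder in order;
for each root, split the current inorder slice at that value into
left-subtree inorder and right-subtree inorder, then recurse.
Recursive splits:
  root=15; inorder splits into left=[10, 13], right=[24, 28]
  root=13; inorder splits into left=[10], right=[]
  root=10; inorder splits into left=[], right=[]
  root=24; inorder splits into left=[], right=[28]
  root=28; inorder splits into left=[], right=[]
Reconstructed level-order: [15, 13, 24, 10, 28]


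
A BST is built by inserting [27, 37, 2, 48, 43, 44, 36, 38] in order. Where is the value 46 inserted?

Starting tree (level order): [27, 2, 37, None, None, 36, 48, None, None, 43, None, 38, 44]
Insertion path: 27 -> 37 -> 48 -> 43 -> 44
Result: insert 46 as right child of 44
Final tree (level order): [27, 2, 37, None, None, 36, 48, None, None, 43, None, 38, 44, None, None, None, 46]


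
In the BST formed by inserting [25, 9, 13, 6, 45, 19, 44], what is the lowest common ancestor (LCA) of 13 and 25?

Tree insertion order: [25, 9, 13, 6, 45, 19, 44]
Tree (level-order array): [25, 9, 45, 6, 13, 44, None, None, None, None, 19]
In a BST, the LCA of p=13, q=25 is the first node v on the
root-to-leaf path with p <= v <= q (go left if both < v, right if both > v).
Walk from root:
  at 25: 13 <= 25 <= 25, this is the LCA
LCA = 25


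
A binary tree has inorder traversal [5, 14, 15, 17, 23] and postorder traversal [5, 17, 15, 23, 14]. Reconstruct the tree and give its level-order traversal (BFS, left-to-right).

Inorder:   [5, 14, 15, 17, 23]
Postorder: [5, 17, 15, 23, 14]
Algorithm: postorder visits root last, so walk postorder right-to-left;
each value is the root of the current inorder slice — split it at that
value, recurse on the right subtree first, then the left.
Recursive splits:
  root=14; inorder splits into left=[5], right=[15, 17, 23]
  root=23; inorder splits into left=[15, 17], right=[]
  root=15; inorder splits into left=[], right=[17]
  root=17; inorder splits into left=[], right=[]
  root=5; inorder splits into left=[], right=[]
Reconstructed level-order: [14, 5, 23, 15, 17]


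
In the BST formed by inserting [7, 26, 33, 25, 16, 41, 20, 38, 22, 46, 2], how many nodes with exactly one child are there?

Tree built from: [7, 26, 33, 25, 16, 41, 20, 38, 22, 46, 2]
Tree (level-order array): [7, 2, 26, None, None, 25, 33, 16, None, None, 41, None, 20, 38, 46, None, 22]
Rule: These are nodes with exactly 1 non-null child.
Per-node child counts:
  node 7: 2 child(ren)
  node 2: 0 child(ren)
  node 26: 2 child(ren)
  node 25: 1 child(ren)
  node 16: 1 child(ren)
  node 20: 1 child(ren)
  node 22: 0 child(ren)
  node 33: 1 child(ren)
  node 41: 2 child(ren)
  node 38: 0 child(ren)
  node 46: 0 child(ren)
Matching nodes: [25, 16, 20, 33]
Count of nodes with exactly one child: 4


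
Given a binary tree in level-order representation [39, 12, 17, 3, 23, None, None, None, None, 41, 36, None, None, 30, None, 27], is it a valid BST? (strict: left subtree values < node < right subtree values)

Level-order array: [39, 12, 17, 3, 23, None, None, None, None, 41, 36, None, None, 30, None, 27]
Validate using subtree bounds (lo, hi): at each node, require lo < value < hi,
then recurse left with hi=value and right with lo=value.
Preorder trace (stopping at first violation):
  at node 39 with bounds (-inf, +inf): OK
  at node 12 with bounds (-inf, 39): OK
  at node 3 with bounds (-inf, 12): OK
  at node 23 with bounds (12, 39): OK
  at node 41 with bounds (12, 23): VIOLATION
Node 41 violates its bound: not (12 < 41 < 23).
Result: Not a valid BST


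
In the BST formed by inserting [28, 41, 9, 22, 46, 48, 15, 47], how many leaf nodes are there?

Tree built from: [28, 41, 9, 22, 46, 48, 15, 47]
Tree (level-order array): [28, 9, 41, None, 22, None, 46, 15, None, None, 48, None, None, 47]
Rule: A leaf has 0 children.
Per-node child counts:
  node 28: 2 child(ren)
  node 9: 1 child(ren)
  node 22: 1 child(ren)
  node 15: 0 child(ren)
  node 41: 1 child(ren)
  node 46: 1 child(ren)
  node 48: 1 child(ren)
  node 47: 0 child(ren)
Matching nodes: [15, 47]
Count of leaf nodes: 2


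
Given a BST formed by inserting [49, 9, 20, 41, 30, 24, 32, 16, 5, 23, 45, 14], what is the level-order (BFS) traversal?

Tree insertion order: [49, 9, 20, 41, 30, 24, 32, 16, 5, 23, 45, 14]
Tree (level-order array): [49, 9, None, 5, 20, None, None, 16, 41, 14, None, 30, 45, None, None, 24, 32, None, None, 23]
BFS from the root, enqueuing left then right child of each popped node:
  queue [49] -> pop 49, enqueue [9], visited so far: [49]
  queue [9] -> pop 9, enqueue [5, 20], visited so far: [49, 9]
  queue [5, 20] -> pop 5, enqueue [none], visited so far: [49, 9, 5]
  queue [20] -> pop 20, enqueue [16, 41], visited so far: [49, 9, 5, 20]
  queue [16, 41] -> pop 16, enqueue [14], visited so far: [49, 9, 5, 20, 16]
  queue [41, 14] -> pop 41, enqueue [30, 45], visited so far: [49, 9, 5, 20, 16, 41]
  queue [14, 30, 45] -> pop 14, enqueue [none], visited so far: [49, 9, 5, 20, 16, 41, 14]
  queue [30, 45] -> pop 30, enqueue [24, 32], visited so far: [49, 9, 5, 20, 16, 41, 14, 30]
  queue [45, 24, 32] -> pop 45, enqueue [none], visited so far: [49, 9, 5, 20, 16, 41, 14, 30, 45]
  queue [24, 32] -> pop 24, enqueue [23], visited so far: [49, 9, 5, 20, 16, 41, 14, 30, 45, 24]
  queue [32, 23] -> pop 32, enqueue [none], visited so far: [49, 9, 5, 20, 16, 41, 14, 30, 45, 24, 32]
  queue [23] -> pop 23, enqueue [none], visited so far: [49, 9, 5, 20, 16, 41, 14, 30, 45, 24, 32, 23]
Result: [49, 9, 5, 20, 16, 41, 14, 30, 45, 24, 32, 23]


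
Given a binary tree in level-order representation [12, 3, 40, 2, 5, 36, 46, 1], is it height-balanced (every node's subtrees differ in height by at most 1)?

Tree (level-order array): [12, 3, 40, 2, 5, 36, 46, 1]
Definition: a tree is height-balanced if, at every node, |h(left) - h(right)| <= 1 (empty subtree has height -1).
Bottom-up per-node check:
  node 1: h_left=-1, h_right=-1, diff=0 [OK], height=0
  node 2: h_left=0, h_right=-1, diff=1 [OK], height=1
  node 5: h_left=-1, h_right=-1, diff=0 [OK], height=0
  node 3: h_left=1, h_right=0, diff=1 [OK], height=2
  node 36: h_left=-1, h_right=-1, diff=0 [OK], height=0
  node 46: h_left=-1, h_right=-1, diff=0 [OK], height=0
  node 40: h_left=0, h_right=0, diff=0 [OK], height=1
  node 12: h_left=2, h_right=1, diff=1 [OK], height=3
All nodes satisfy the balance condition.
Result: Balanced


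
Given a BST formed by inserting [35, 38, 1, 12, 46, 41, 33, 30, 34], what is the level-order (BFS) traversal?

Tree insertion order: [35, 38, 1, 12, 46, 41, 33, 30, 34]
Tree (level-order array): [35, 1, 38, None, 12, None, 46, None, 33, 41, None, 30, 34]
BFS from the root, enqueuing left then right child of each popped node:
  queue [35] -> pop 35, enqueue [1, 38], visited so far: [35]
  queue [1, 38] -> pop 1, enqueue [12], visited so far: [35, 1]
  queue [38, 12] -> pop 38, enqueue [46], visited so far: [35, 1, 38]
  queue [12, 46] -> pop 12, enqueue [33], visited so far: [35, 1, 38, 12]
  queue [46, 33] -> pop 46, enqueue [41], visited so far: [35, 1, 38, 12, 46]
  queue [33, 41] -> pop 33, enqueue [30, 34], visited so far: [35, 1, 38, 12, 46, 33]
  queue [41, 30, 34] -> pop 41, enqueue [none], visited so far: [35, 1, 38, 12, 46, 33, 41]
  queue [30, 34] -> pop 30, enqueue [none], visited so far: [35, 1, 38, 12, 46, 33, 41, 30]
  queue [34] -> pop 34, enqueue [none], visited so far: [35, 1, 38, 12, 46, 33, 41, 30, 34]
Result: [35, 1, 38, 12, 46, 33, 41, 30, 34]


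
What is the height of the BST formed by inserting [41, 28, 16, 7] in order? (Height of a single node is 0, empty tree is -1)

Insertion order: [41, 28, 16, 7]
Tree (level-order array): [41, 28, None, 16, None, 7]
Compute height bottom-up (empty subtree = -1):
  height(7) = 1 + max(-1, -1) = 0
  height(16) = 1 + max(0, -1) = 1
  height(28) = 1 + max(1, -1) = 2
  height(41) = 1 + max(2, -1) = 3
Height = 3


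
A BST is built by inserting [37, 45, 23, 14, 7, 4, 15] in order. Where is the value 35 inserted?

Starting tree (level order): [37, 23, 45, 14, None, None, None, 7, 15, 4]
Insertion path: 37 -> 23
Result: insert 35 as right child of 23
Final tree (level order): [37, 23, 45, 14, 35, None, None, 7, 15, None, None, 4]


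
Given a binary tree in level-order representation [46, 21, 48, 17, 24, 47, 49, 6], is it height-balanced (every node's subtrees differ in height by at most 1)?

Tree (level-order array): [46, 21, 48, 17, 24, 47, 49, 6]
Definition: a tree is height-balanced if, at every node, |h(left) - h(right)| <= 1 (empty subtree has height -1).
Bottom-up per-node check:
  node 6: h_left=-1, h_right=-1, diff=0 [OK], height=0
  node 17: h_left=0, h_right=-1, diff=1 [OK], height=1
  node 24: h_left=-1, h_right=-1, diff=0 [OK], height=0
  node 21: h_left=1, h_right=0, diff=1 [OK], height=2
  node 47: h_left=-1, h_right=-1, diff=0 [OK], height=0
  node 49: h_left=-1, h_right=-1, diff=0 [OK], height=0
  node 48: h_left=0, h_right=0, diff=0 [OK], height=1
  node 46: h_left=2, h_right=1, diff=1 [OK], height=3
All nodes satisfy the balance condition.
Result: Balanced


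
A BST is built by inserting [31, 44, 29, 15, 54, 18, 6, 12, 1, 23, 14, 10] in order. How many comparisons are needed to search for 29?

Search path for 29: 31 -> 29
Found: True
Comparisons: 2


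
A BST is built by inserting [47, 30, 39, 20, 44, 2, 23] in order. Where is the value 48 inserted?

Starting tree (level order): [47, 30, None, 20, 39, 2, 23, None, 44]
Insertion path: 47
Result: insert 48 as right child of 47
Final tree (level order): [47, 30, 48, 20, 39, None, None, 2, 23, None, 44]


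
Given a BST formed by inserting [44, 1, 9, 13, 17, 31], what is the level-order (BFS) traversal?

Tree insertion order: [44, 1, 9, 13, 17, 31]
Tree (level-order array): [44, 1, None, None, 9, None, 13, None, 17, None, 31]
BFS from the root, enqueuing left then right child of each popped node:
  queue [44] -> pop 44, enqueue [1], visited so far: [44]
  queue [1] -> pop 1, enqueue [9], visited so far: [44, 1]
  queue [9] -> pop 9, enqueue [13], visited so far: [44, 1, 9]
  queue [13] -> pop 13, enqueue [17], visited so far: [44, 1, 9, 13]
  queue [17] -> pop 17, enqueue [31], visited so far: [44, 1, 9, 13, 17]
  queue [31] -> pop 31, enqueue [none], visited so far: [44, 1, 9, 13, 17, 31]
Result: [44, 1, 9, 13, 17, 31]


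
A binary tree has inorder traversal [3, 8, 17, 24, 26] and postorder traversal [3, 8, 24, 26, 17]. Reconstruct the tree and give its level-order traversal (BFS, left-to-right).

Inorder:   [3, 8, 17, 24, 26]
Postorder: [3, 8, 24, 26, 17]
Algorithm: postorder visits root last, so walk postorder right-to-left;
each value is the root of the current inorder slice — split it at that
value, recurse on the right subtree first, then the left.
Recursive splits:
  root=17; inorder splits into left=[3, 8], right=[24, 26]
  root=26; inorder splits into left=[24], right=[]
  root=24; inorder splits into left=[], right=[]
  root=8; inorder splits into left=[3], right=[]
  root=3; inorder splits into left=[], right=[]
Reconstructed level-order: [17, 8, 26, 3, 24]


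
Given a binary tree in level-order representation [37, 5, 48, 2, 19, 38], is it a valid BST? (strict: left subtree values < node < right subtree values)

Level-order array: [37, 5, 48, 2, 19, 38]
Validate using subtree bounds (lo, hi): at each node, require lo < value < hi,
then recurse left with hi=value and right with lo=value.
Preorder trace (stopping at first violation):
  at node 37 with bounds (-inf, +inf): OK
  at node 5 with bounds (-inf, 37): OK
  at node 2 with bounds (-inf, 5): OK
  at node 19 with bounds (5, 37): OK
  at node 48 with bounds (37, +inf): OK
  at node 38 with bounds (37, 48): OK
No violation found at any node.
Result: Valid BST


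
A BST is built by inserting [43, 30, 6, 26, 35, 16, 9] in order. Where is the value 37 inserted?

Starting tree (level order): [43, 30, None, 6, 35, None, 26, None, None, 16, None, 9]
Insertion path: 43 -> 30 -> 35
Result: insert 37 as right child of 35
Final tree (level order): [43, 30, None, 6, 35, None, 26, None, 37, 16, None, None, None, 9]


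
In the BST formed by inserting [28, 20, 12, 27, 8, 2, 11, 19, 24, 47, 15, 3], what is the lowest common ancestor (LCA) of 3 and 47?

Tree insertion order: [28, 20, 12, 27, 8, 2, 11, 19, 24, 47, 15, 3]
Tree (level-order array): [28, 20, 47, 12, 27, None, None, 8, 19, 24, None, 2, 11, 15, None, None, None, None, 3]
In a BST, the LCA of p=3, q=47 is the first node v on the
root-to-leaf path with p <= v <= q (go left if both < v, right if both > v).
Walk from root:
  at 28: 3 <= 28 <= 47, this is the LCA
LCA = 28


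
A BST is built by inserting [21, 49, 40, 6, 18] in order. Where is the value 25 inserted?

Starting tree (level order): [21, 6, 49, None, 18, 40]
Insertion path: 21 -> 49 -> 40
Result: insert 25 as left child of 40
Final tree (level order): [21, 6, 49, None, 18, 40, None, None, None, 25]


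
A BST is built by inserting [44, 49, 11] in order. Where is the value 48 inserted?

Starting tree (level order): [44, 11, 49]
Insertion path: 44 -> 49
Result: insert 48 as left child of 49
Final tree (level order): [44, 11, 49, None, None, 48]


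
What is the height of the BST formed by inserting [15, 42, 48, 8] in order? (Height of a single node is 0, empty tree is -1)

Insertion order: [15, 42, 48, 8]
Tree (level-order array): [15, 8, 42, None, None, None, 48]
Compute height bottom-up (empty subtree = -1):
  height(8) = 1 + max(-1, -1) = 0
  height(48) = 1 + max(-1, -1) = 0
  height(42) = 1 + max(-1, 0) = 1
  height(15) = 1 + max(0, 1) = 2
Height = 2


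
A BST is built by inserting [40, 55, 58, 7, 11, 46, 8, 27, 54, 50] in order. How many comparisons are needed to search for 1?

Search path for 1: 40 -> 7
Found: False
Comparisons: 2


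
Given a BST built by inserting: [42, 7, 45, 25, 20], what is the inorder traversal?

Tree insertion order: [42, 7, 45, 25, 20]
Tree (level-order array): [42, 7, 45, None, 25, None, None, 20]
Inorder traversal: [7, 20, 25, 42, 45]


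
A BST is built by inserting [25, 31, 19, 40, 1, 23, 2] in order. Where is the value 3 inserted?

Starting tree (level order): [25, 19, 31, 1, 23, None, 40, None, 2]
Insertion path: 25 -> 19 -> 1 -> 2
Result: insert 3 as right child of 2
Final tree (level order): [25, 19, 31, 1, 23, None, 40, None, 2, None, None, None, None, None, 3]


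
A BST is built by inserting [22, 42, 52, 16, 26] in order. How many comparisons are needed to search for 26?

Search path for 26: 22 -> 42 -> 26
Found: True
Comparisons: 3


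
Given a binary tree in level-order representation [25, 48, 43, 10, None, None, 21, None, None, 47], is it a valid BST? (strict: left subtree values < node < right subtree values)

Level-order array: [25, 48, 43, 10, None, None, 21, None, None, 47]
Validate using subtree bounds (lo, hi): at each node, require lo < value < hi,
then recurse left with hi=value and right with lo=value.
Preorder trace (stopping at first violation):
  at node 25 with bounds (-inf, +inf): OK
  at node 48 with bounds (-inf, 25): VIOLATION
Node 48 violates its bound: not (-inf < 48 < 25).
Result: Not a valid BST


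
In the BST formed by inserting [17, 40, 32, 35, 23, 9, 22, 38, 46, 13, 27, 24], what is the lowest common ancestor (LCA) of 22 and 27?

Tree insertion order: [17, 40, 32, 35, 23, 9, 22, 38, 46, 13, 27, 24]
Tree (level-order array): [17, 9, 40, None, 13, 32, 46, None, None, 23, 35, None, None, 22, 27, None, 38, None, None, 24]
In a BST, the LCA of p=22, q=27 is the first node v on the
root-to-leaf path with p <= v <= q (go left if both < v, right if both > v).
Walk from root:
  at 17: both 22 and 27 > 17, go right
  at 40: both 22 and 27 < 40, go left
  at 32: both 22 and 27 < 32, go left
  at 23: 22 <= 23 <= 27, this is the LCA
LCA = 23


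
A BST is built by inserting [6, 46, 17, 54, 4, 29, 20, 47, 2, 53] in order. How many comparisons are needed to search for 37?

Search path for 37: 6 -> 46 -> 17 -> 29
Found: False
Comparisons: 4


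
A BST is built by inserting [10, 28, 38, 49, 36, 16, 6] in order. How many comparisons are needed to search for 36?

Search path for 36: 10 -> 28 -> 38 -> 36
Found: True
Comparisons: 4


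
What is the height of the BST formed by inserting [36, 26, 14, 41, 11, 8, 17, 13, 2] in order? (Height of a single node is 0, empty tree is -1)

Insertion order: [36, 26, 14, 41, 11, 8, 17, 13, 2]
Tree (level-order array): [36, 26, 41, 14, None, None, None, 11, 17, 8, 13, None, None, 2]
Compute height bottom-up (empty subtree = -1):
  height(2) = 1 + max(-1, -1) = 0
  height(8) = 1 + max(0, -1) = 1
  height(13) = 1 + max(-1, -1) = 0
  height(11) = 1 + max(1, 0) = 2
  height(17) = 1 + max(-1, -1) = 0
  height(14) = 1 + max(2, 0) = 3
  height(26) = 1 + max(3, -1) = 4
  height(41) = 1 + max(-1, -1) = 0
  height(36) = 1 + max(4, 0) = 5
Height = 5


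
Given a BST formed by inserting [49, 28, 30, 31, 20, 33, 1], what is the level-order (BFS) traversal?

Tree insertion order: [49, 28, 30, 31, 20, 33, 1]
Tree (level-order array): [49, 28, None, 20, 30, 1, None, None, 31, None, None, None, 33]
BFS from the root, enqueuing left then right child of each popped node:
  queue [49] -> pop 49, enqueue [28], visited so far: [49]
  queue [28] -> pop 28, enqueue [20, 30], visited so far: [49, 28]
  queue [20, 30] -> pop 20, enqueue [1], visited so far: [49, 28, 20]
  queue [30, 1] -> pop 30, enqueue [31], visited so far: [49, 28, 20, 30]
  queue [1, 31] -> pop 1, enqueue [none], visited so far: [49, 28, 20, 30, 1]
  queue [31] -> pop 31, enqueue [33], visited so far: [49, 28, 20, 30, 1, 31]
  queue [33] -> pop 33, enqueue [none], visited so far: [49, 28, 20, 30, 1, 31, 33]
Result: [49, 28, 20, 30, 1, 31, 33]


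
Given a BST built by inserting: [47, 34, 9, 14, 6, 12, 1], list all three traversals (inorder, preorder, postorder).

Tree insertion order: [47, 34, 9, 14, 6, 12, 1]
Tree (level-order array): [47, 34, None, 9, None, 6, 14, 1, None, 12]
Inorder (L, root, R): [1, 6, 9, 12, 14, 34, 47]
Preorder (root, L, R): [47, 34, 9, 6, 1, 14, 12]
Postorder (L, R, root): [1, 6, 12, 14, 9, 34, 47]


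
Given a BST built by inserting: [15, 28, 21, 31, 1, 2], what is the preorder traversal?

Tree insertion order: [15, 28, 21, 31, 1, 2]
Tree (level-order array): [15, 1, 28, None, 2, 21, 31]
Preorder traversal: [15, 1, 2, 28, 21, 31]
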